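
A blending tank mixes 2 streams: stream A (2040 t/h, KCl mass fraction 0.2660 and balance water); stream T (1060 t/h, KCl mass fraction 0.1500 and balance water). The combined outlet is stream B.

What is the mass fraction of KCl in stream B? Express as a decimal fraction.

0.2263

Total flow out = 2040 + 1060 = 3100 t/h.
KCl in = 2040×0.266 + 1060×0.150 = 701.64 t/h.
KCl mass fraction in B = 701.64/3100 = 0.2263.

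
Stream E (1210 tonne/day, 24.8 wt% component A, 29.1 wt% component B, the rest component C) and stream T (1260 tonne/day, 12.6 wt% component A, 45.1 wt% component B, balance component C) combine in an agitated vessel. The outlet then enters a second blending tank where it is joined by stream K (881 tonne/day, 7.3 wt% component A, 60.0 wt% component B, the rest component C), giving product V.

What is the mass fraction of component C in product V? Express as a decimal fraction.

Overall, product flow = 3351 tonne/day.
component C in = 1210×0.461 + 1260×0.423 + 881×0.327 = 1378.9 tonne/day.
component C fraction in V = 0.4115.

0.4115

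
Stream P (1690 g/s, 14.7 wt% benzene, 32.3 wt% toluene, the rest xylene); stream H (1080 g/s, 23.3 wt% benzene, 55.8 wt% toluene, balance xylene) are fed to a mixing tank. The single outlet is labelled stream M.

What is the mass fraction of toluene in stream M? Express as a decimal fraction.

Total flow out = 1690 + 1080 = 2770 g/s.
toluene in = 1690×0.323 + 1080×0.558 = 1148.5 g/s.
toluene mass fraction in M = 1148.5/2770 = 0.4146.

0.4146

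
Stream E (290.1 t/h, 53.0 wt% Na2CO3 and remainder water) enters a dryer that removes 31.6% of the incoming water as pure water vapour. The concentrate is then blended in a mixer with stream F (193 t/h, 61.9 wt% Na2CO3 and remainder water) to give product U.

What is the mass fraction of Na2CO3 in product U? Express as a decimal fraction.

Vapour removed = 0.316×0.470×290.1 = 43.086 t/h; concentrate = 247.01 t/h.
Na2CO3 reaching the mixer = 153.75 (from concentrate) + 193×0.619 = 273.22 t/h.
Product flow = 247.01 + 193 = 440.01 t/h; Na2CO3 fraction = 0.6209.

0.6209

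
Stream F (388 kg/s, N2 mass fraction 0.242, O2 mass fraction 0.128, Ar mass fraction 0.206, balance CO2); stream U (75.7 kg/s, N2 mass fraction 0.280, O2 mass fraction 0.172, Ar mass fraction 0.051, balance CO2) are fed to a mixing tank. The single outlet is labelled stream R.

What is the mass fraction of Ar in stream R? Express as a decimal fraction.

0.181

Total flow out = 388 + 75.7 = 463.7 kg/s.
Ar in = 388×0.206 + 75.7×0.051 = 83.789 kg/s.
Ar mass fraction in R = 83.789/463.7 = 0.181.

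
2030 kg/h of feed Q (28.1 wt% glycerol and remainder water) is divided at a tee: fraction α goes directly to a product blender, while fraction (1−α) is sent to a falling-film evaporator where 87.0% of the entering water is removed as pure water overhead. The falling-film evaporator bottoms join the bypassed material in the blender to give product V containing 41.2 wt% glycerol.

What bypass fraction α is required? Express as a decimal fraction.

All 2030×0.281 = 570.43 kg/h of glycerol reaches V, so V = 570.43/0.412 = 1384.5 kg/h and vapour = 645.46 kg/h.
The evaporator receives (1−α)·2030 of feed at 0.719 water and removes 0.870 of that water:
0.870×0.719×(1−α)×2030 = 645.46
(1−α) = 645.46/1269.8 = 0.5083;  α = 0.4917.

0.492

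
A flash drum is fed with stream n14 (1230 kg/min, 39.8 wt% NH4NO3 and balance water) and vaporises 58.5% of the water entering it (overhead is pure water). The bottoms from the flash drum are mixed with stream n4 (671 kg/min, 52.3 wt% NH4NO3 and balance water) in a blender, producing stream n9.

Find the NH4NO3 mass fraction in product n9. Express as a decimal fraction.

Vapour removed = 0.585×0.602×1230 = 433.17 kg/min; concentrate = 796.83 kg/min.
NH4NO3 reaching the mixer = 489.54 (from concentrate) + 671×0.523 = 840.47 kg/min.
Product flow = 796.83 + 671 = 1467.8 kg/min; NH4NO3 fraction = 0.573.

0.573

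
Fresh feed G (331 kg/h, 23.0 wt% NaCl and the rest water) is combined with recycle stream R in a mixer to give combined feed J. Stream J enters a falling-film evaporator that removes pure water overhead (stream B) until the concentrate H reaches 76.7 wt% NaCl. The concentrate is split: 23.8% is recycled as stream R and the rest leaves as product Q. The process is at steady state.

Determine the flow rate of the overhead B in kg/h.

Overall NaCl balance (none leaves overhead): NaCl in fresh feed = NaCl in product, i.e. 331×0.230 = (1−0.238)·H·0.767.
H = 76.13/(0.767×0.762) = 130.26 kg/h.
Recycle R = 0.238×130.26 = 31.001 kg/h.
Combined feed J = 331 + 31.001 = 362 kg/h.
Overhead B = J − H = 362 − 130.26 = 231.74 kg/h.

231.7 kg/h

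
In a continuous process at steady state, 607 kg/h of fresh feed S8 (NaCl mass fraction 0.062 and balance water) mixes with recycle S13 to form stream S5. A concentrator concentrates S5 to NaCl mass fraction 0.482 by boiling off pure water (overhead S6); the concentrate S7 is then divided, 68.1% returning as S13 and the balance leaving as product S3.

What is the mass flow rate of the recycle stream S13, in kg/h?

166.7 kg/h

Overall NaCl balance (none leaves overhead): NaCl in fresh feed = NaCl in product, i.e. 607×0.062 = (1−0.681)·S7·0.482.
S7 = 37.634/(0.482×0.319) = 244.76 kg/h.
Recycle S13 = 0.681×244.76 = 166.68 kg/h.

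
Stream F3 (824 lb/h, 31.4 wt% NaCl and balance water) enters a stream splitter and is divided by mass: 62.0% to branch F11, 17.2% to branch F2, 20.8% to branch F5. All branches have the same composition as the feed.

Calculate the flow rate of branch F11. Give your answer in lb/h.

510.9 lb/h

Branch F11 flow = 0.620×824 = 510.88 lb/h.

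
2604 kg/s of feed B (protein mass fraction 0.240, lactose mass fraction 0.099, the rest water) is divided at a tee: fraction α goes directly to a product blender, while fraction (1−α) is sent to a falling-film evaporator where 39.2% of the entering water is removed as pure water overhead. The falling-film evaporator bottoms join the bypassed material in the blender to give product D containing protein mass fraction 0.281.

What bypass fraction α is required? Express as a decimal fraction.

All 2604×0.240 = 624.96 kg/s of protein reaches D, so D = 624.96/0.281 = 2224.1 kg/s and vapour = 379.94 kg/s.
The evaporator receives (1−α)·2604 of feed at 0.661 water and removes 0.392 of that water:
0.392×0.661×(1−α)×2604 = 379.94
(1−α) = 379.94/674.73 = 0.5631;  α = 0.4369.

0.437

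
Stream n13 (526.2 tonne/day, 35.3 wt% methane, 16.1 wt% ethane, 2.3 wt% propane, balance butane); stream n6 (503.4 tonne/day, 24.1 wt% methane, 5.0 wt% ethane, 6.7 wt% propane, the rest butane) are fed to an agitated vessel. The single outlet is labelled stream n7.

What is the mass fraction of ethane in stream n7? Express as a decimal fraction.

Total flow out = 526.2 + 503.4 = 1029.6 tonne/day.
ethane in = 526.2×0.161 + 503.4×0.050 = 109.89 tonne/day.
ethane mass fraction in n7 = 109.89/1029.6 = 0.107.

0.107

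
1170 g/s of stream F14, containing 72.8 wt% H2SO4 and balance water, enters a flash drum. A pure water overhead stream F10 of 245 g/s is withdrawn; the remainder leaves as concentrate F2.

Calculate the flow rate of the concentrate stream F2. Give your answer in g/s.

925 g/s

Concentrate = 1170 − 245 = 925 g/s.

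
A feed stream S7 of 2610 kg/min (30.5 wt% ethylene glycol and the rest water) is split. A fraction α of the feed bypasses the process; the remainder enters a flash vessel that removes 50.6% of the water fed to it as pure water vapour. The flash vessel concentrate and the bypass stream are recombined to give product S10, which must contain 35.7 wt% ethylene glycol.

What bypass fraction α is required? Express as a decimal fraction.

All 2610×0.305 = 796.05 kg/min of ethylene glycol reaches S10, so S10 = 796.05/0.357 = 2229.8 kg/min and vapour = 380.17 kg/min.
The evaporator receives (1−α)·2610 of feed at 0.695 water and removes 0.506 of that water:
0.506×0.695×(1−α)×2610 = 380.17
(1−α) = 380.17/917.86 = 0.4142;  α = 0.5858.

0.586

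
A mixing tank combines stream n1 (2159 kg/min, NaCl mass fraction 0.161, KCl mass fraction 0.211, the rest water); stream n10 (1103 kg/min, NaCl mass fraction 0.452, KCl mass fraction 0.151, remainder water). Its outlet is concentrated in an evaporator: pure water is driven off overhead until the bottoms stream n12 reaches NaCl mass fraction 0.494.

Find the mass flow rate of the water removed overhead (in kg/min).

NaCl entering = 2159×0.161 + 1103×0.452 = 846.15 kg/min.
All NaCl reports to n12, so n12 = 846.15/0.494 = 1712.9 kg/min.
Total feed = 3262 kg/min; overhead = 3262 − 1712.9 = 1549.1 kg/min.

1549 kg/min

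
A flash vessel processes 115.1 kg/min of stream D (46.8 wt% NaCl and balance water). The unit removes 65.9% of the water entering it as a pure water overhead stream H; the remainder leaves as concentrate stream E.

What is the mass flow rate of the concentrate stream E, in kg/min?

74.75 kg/min

water entering = 115.1×0.532 = 61.233 kg/min; overhead removed = 0.659×61.233 = 40.353 kg/min.
Concentrate = 115.1 − 40.353 = 74.747 kg/min.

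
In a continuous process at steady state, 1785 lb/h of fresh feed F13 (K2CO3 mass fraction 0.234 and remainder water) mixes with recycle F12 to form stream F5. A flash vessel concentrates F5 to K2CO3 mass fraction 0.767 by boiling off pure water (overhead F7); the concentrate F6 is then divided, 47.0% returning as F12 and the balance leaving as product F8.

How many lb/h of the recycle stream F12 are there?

482.9 lb/h

Overall K2CO3 balance (none leaves overhead): K2CO3 in fresh feed = K2CO3 in product, i.e. 1785×0.234 = (1−0.470)·F6·0.767.
F6 = 417.69/(0.767×0.530) = 1027.5 lb/h.
Recycle F12 = 0.470×1027.5 = 482.93 lb/h.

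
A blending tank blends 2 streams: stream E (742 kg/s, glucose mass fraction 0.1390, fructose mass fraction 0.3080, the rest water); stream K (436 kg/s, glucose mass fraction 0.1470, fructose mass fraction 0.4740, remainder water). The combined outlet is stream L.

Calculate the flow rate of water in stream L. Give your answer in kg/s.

water out = water in = 742×0.553 + 436×0.379 = 575.57 kg/s.

575.6 kg/s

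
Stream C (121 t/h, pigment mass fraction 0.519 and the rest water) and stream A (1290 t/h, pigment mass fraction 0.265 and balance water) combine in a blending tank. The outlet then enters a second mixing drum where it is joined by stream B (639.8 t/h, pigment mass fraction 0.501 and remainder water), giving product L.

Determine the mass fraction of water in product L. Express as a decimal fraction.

0.646

Overall, product flow = 2050.8 t/h.
water in = 121×0.481 + 1290×0.735 + 639.8×0.499 = 1325.6 t/h.
water fraction in L = 0.646.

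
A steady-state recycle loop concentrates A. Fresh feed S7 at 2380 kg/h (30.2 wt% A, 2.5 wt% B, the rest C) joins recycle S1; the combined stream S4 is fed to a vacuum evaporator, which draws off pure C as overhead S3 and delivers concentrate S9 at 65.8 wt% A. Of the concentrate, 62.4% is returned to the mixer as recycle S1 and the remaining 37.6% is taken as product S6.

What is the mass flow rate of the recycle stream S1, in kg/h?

Overall A balance (none leaves overhead): A in fresh feed = A in product, i.e. 2380×0.302 = (1−0.624)·S9·0.658.
S9 = 718.76/(0.658×0.376) = 2905.2 kg/h.
Recycle S1 = 0.624×2905.2 = 1812.8 kg/h.

1813 kg/h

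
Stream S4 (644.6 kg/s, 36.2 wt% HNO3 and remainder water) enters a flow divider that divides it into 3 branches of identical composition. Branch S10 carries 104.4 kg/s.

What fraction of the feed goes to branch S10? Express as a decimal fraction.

0.162

Fraction to S10 = 104.4/644.6 = 0.1620.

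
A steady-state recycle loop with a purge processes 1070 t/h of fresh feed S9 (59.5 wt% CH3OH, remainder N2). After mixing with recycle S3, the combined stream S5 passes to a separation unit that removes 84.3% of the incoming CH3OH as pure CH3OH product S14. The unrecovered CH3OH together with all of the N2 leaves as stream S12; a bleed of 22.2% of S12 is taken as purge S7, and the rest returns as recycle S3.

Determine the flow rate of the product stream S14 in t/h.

CH3OH in S5: m_A = 1070×0.595 + (1−0.222)·(1−0.843)·m_A, so m_A = 636.65/0.8779 = 725.23 t/h.
Product S14 = 0.843×725.23 = 611.37 t/h.

611.4 t/h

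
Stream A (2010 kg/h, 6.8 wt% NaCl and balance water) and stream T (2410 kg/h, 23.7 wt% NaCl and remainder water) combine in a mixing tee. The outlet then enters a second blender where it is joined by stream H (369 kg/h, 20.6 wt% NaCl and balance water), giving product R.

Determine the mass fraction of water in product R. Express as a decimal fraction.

Overall, product flow = 4789 kg/h.
water in = 2010×0.932 + 2410×0.763 + 369×0.794 = 4005.1 kg/h.
water fraction in R = 0.836.

0.836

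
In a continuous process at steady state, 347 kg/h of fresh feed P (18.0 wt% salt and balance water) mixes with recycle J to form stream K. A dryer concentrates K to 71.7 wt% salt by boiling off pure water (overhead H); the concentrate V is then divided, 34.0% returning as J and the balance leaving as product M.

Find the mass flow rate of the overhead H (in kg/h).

Overall salt balance (none leaves overhead): salt in fresh feed = salt in product, i.e. 347×0.180 = (1−0.340)·V·0.717.
V = 62.46/(0.717×0.660) = 131.99 kg/h.
Recycle J = 0.340×131.99 = 44.876 kg/h.
Combined feed K = 347 + 44.876 = 391.88 kg/h.
Overhead H = K − V = 391.88 − 131.99 = 259.89 kg/h.

259.9 kg/h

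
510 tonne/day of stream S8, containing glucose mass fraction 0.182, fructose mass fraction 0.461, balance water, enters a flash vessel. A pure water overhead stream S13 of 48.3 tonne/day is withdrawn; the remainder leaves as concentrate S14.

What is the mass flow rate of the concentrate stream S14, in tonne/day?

Concentrate = 510 − 48.3 = 461.7 tonne/day.

461.7 tonne/day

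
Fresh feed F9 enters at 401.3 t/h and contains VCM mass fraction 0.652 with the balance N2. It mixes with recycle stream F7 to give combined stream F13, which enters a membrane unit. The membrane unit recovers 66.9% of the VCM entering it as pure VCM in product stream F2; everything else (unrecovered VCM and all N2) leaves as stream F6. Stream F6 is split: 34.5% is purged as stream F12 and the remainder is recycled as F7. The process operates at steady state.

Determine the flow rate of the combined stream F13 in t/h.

N2 enters only via F9 and leaves only via the purge: 401.3×0.348 = 0.345×(N2 in F6), and the membrane unit passes all N2, so N2 in F13 = N2 in F6 = 404.79 t/h.
VCM in F13: m_A = 401.3×0.652 + (1−0.345)·(1−0.669)·m_A, so m_A = 261.65/0.7832 = 334.08 t/h.
F13 = 334.08 + 404.79 = 738.87 t/h.

738.9 t/h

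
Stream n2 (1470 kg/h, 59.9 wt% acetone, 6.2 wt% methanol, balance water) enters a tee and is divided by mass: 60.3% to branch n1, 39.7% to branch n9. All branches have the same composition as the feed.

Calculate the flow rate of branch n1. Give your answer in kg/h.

Branch n1 flow = 0.603×1470 = 886.41 kg/h.

886.4 kg/h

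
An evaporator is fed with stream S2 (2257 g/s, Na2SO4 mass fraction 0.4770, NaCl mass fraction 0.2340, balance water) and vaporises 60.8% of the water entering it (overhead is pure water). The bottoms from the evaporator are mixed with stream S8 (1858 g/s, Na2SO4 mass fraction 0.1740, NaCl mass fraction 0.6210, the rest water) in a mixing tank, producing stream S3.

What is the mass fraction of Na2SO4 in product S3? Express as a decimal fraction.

0.3765

Vapour removed = 0.608×0.289×2257 = 396.58 g/s; concentrate = 1860.4 g/s.
Na2SO4 reaching the mixer = 1076.6 (from concentrate) + 1858×0.174 = 1399.9 g/s.
Product flow = 1860.4 + 1858 = 3718.4 g/s; Na2SO4 fraction = 0.3765.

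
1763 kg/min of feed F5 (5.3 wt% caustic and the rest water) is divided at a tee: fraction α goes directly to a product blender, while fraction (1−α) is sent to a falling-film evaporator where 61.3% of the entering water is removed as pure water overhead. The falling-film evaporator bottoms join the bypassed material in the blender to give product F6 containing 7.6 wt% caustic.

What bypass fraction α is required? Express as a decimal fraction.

0.479

All 1763×0.053 = 93.439 kg/min of caustic reaches F6, so F6 = 93.439/0.076 = 1229.5 kg/min and vapour = 533.54 kg/min.
The evaporator receives (1−α)·1763 of feed at 0.947 water and removes 0.613 of that water:
0.613×0.947×(1−α)×1763 = 533.54
(1−α) = 533.54/1023.4 = 0.5213;  α = 0.4787.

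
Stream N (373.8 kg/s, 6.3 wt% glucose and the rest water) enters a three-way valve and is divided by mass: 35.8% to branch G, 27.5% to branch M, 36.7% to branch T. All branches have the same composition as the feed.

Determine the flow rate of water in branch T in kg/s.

128.5 kg/s

Branch T total = 0.367×373.8 = 137.18 kg/s.
water in T = 0.937×137.18 = 128.54 kg/s.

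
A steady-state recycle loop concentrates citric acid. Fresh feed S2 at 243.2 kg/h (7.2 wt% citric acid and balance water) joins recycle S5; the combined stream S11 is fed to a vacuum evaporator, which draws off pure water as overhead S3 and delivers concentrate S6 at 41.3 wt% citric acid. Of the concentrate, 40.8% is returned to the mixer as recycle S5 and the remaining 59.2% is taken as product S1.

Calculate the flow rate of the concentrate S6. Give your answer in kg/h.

Overall citric acid balance (none leaves overhead): citric acid in fresh feed = citric acid in product, i.e. 243.2×0.072 = (1−0.408)·S6·0.413.
S6 = 17.51/(0.413×0.592) = 71.618 kg/h.

71.62 kg/h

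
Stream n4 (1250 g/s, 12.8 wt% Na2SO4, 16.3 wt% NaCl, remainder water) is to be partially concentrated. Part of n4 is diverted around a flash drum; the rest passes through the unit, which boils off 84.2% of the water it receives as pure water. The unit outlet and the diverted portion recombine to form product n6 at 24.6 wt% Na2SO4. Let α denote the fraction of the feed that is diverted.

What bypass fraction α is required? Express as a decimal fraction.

0.196

All 1250×0.128 = 160 g/s of Na2SO4 reaches n6, so n6 = 160/0.246 = 650.41 g/s and vapour = 599.59 g/s.
The evaporator receives (1−α)·1250 of feed at 0.709 water and removes 0.842 of that water:
0.842×0.709×(1−α)×1250 = 599.59
(1−α) = 599.59/746.22 = 0.8035;  α = 0.1965.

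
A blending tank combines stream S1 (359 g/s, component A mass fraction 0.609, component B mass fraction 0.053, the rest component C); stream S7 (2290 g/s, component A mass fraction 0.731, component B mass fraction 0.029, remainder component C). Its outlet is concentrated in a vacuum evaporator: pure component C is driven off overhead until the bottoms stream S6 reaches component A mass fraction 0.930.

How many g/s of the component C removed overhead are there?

613.9 g/s

component A entering = 359×0.609 + 2290×0.731 = 1892.6 g/s.
All component A reports to S6, so S6 = 1892.6/0.930 = 2035.1 g/s.
Total feed = 2649 g/s; overhead = 2649 − 2035.1 = 613.92 g/s.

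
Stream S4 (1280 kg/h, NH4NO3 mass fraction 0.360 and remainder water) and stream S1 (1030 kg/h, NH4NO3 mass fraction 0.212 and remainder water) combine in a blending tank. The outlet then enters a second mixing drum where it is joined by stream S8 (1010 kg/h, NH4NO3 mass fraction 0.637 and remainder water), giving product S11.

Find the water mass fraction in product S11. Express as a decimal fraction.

Overall, product flow = 3320 kg/h.
water in = 1280×0.640 + 1030×0.788 + 1010×0.363 = 1997.5 kg/h.
water fraction in S11 = 0.602.

0.602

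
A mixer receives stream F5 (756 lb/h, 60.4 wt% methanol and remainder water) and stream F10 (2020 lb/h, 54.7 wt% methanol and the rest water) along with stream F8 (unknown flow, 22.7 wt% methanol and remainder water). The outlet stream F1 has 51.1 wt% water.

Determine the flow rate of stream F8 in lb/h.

779 lb/h

Let F8 be the unknown flow. Total out = 2776 + F8.
water balance: 1214.4 + 0.773·F8 = 0.511·(2776 + F8)
(0.773 − 0.511)·F8 = 0.511×2776 − 1214.4 = 204.1
F8 = 204.1 / 0.262 = 779.01 lb/h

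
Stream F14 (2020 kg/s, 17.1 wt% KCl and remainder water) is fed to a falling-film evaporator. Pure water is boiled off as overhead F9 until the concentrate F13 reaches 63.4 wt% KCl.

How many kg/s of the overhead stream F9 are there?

1475 kg/s

KCl is conserved: 2020×0.171 = 345.42 kg/s all reports to the concentrate.
Concentrate = 345.42/(target fraction) = 544.83 kg/s.
Overhead = 2020 − 544.83 = 1475.2 kg/s.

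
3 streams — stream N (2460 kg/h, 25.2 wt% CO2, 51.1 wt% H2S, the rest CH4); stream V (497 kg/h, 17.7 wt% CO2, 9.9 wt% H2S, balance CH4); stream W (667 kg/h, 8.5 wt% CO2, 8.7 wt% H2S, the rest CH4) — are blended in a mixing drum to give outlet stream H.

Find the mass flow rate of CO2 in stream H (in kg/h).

CO2 out = CO2 in = 2460×0.252 + 497×0.177 + 667×0.085 = 764.58 kg/h.

764.6 kg/h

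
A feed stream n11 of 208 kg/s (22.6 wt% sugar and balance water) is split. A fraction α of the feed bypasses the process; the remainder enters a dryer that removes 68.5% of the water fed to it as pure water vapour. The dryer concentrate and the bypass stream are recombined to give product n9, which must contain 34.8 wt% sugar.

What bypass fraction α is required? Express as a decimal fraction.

All 208×0.226 = 47.008 kg/s of sugar reaches n9, so n9 = 47.008/0.348 = 135.08 kg/s and vapour = 72.92 kg/s.
The evaporator receives (1−α)·208 of feed at 0.774 water and removes 0.685 of that water:
0.685×0.774×(1−α)×208 = 72.92
(1−α) = 72.92/110.28 = 0.6612;  α = 0.3388.

0.339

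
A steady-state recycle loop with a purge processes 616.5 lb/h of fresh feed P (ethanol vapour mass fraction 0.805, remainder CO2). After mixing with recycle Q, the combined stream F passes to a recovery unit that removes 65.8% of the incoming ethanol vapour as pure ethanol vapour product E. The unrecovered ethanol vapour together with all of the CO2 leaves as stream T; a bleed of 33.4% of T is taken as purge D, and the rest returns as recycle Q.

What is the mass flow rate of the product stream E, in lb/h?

ethanol vapour in F: m_A = 616.5×0.805 + (1−0.334)·(1−0.658)·m_A, so m_A = 496.28/0.7722 = 642.66 lb/h.
Product E = 0.658×642.66 = 422.87 lb/h.

422.9 lb/h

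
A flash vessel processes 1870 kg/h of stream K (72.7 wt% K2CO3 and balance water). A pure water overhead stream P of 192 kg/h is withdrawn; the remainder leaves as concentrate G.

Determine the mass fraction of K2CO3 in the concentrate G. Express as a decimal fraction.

K2CO3 is not removed: 1870×0.727 = 1359.5 kg/h of K2CO3 enters G.
Concentrate = 1870 − 192 = 1678 kg/h.
Mass fraction = 1359.5/1678 = 0.8102.

0.8102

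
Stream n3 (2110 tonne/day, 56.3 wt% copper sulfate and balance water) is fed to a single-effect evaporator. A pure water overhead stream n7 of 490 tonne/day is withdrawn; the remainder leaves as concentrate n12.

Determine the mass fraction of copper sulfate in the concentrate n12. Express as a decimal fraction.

copper sulfate is not removed: 2110×0.563 = 1187.9 tonne/day of copper sulfate enters n12.
Concentrate = 2110 − 490 = 1620 tonne/day.
Mass fraction = 1187.9/1620 = 0.733.

0.733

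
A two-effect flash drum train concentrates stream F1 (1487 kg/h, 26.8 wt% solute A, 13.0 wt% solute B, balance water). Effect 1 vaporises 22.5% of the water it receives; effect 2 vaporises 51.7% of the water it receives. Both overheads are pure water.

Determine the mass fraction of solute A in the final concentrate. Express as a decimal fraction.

water in feed = 1487×0.602 = 895.17 kg/h.
After stage 1: water left = (1−0.225)×895.17 = 693.76; stream total = 1285.6 kg/h.
After stage 2: water left = (1−0.517)×693.76 = 335.09; final concentrate = 926.91 kg/h.
solute A fraction = 398.52/926.91 = 0.4299.

0.4299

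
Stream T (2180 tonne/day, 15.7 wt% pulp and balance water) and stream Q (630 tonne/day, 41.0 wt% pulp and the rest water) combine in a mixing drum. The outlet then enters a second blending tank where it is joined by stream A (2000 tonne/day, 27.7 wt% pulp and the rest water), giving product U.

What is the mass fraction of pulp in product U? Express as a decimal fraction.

0.2400

Overall, product flow = 4810 tonne/day.
pulp in = 2180×0.157 + 630×0.410 + 2000×0.277 = 1154.6 tonne/day.
pulp fraction in U = 0.2400.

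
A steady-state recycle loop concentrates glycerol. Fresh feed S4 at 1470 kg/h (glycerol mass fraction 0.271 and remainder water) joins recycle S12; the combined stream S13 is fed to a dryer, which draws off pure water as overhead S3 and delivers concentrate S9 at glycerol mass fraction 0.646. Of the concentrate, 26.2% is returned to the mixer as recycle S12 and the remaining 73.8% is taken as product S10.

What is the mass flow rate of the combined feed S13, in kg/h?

Overall glycerol balance (none leaves overhead): glycerol in fresh feed = glycerol in product, i.e. 1470×0.271 = (1−0.262)·S9·0.646.
S9 = 398.37/(0.646×0.738) = 835.6 kg/h.
Recycle S12 = 0.262×835.6 = 218.93 kg/h.
Combined feed S13 = 1470 + 218.93 = 1688.9 kg/h.

1689 kg/h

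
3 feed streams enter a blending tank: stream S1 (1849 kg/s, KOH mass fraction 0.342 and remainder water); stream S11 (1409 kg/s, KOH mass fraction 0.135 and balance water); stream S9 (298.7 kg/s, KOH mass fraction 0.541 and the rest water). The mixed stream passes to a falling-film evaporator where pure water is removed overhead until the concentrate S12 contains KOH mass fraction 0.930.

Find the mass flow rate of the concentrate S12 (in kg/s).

1058 kg/s

KOH entering = 1849×0.342 + 1409×0.135 + 298.7×0.541 = 984.17 kg/s.
All KOH reports to S12, so S12 = 984.17/0.930 = 1058.2 kg/s.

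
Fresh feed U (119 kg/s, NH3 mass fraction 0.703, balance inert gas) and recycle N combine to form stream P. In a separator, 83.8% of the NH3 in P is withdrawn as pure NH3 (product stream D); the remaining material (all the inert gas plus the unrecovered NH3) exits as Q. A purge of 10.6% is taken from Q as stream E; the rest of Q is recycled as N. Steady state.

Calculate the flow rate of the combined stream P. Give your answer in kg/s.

431.2 kg/s

inert gas enters only via U and leaves only via the purge: 119×0.297 = 0.106×(inert gas in Q), and the separator passes all inert gas, so inert gas in P = inert gas in Q = 333.42 kg/s.
NH3 in P: m_A = 119×0.703 + (1−0.106)·(1−0.838)·m_A, so m_A = 83.657/0.8552 = 97.825 kg/s.
P = 97.825 + 333.42 = 431.25 kg/s.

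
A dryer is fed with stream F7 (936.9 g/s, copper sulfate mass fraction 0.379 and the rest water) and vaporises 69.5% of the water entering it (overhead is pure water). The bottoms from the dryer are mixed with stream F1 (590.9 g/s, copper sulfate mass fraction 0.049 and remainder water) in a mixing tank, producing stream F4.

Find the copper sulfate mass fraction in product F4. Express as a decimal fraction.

Vapour removed = 0.695×0.621×936.9 = 404.36 g/s; concentrate = 532.54 g/s.
copper sulfate reaching the mixer = 355.09 (from concentrate) + 590.9×0.049 = 384.04 g/s.
Product flow = 532.54 + 590.9 = 1123.4 g/s; copper sulfate fraction = 0.342.

0.342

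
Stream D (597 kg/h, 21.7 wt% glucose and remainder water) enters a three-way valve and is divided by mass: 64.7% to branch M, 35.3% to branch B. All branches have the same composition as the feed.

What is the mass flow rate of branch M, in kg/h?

386.3 kg/h

Branch M flow = 0.647×597 = 386.26 kg/h.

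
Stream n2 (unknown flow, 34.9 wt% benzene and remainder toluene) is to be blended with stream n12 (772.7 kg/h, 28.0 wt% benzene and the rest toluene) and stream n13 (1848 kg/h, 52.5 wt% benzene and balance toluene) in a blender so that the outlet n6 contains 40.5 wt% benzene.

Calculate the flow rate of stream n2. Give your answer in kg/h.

Let n2 be the unknown flow. Total out = 2620.7 + n2.
benzene balance: 1186.6 + 0.349·n2 = 0.405·(2620.7 + n2)
(0.349 − 0.405)·n2 = 0.405×2620.7 − 1186.6 = -125.17
n2 = -125.17 / -0.056 = 2235.2 kg/h

2235 kg/h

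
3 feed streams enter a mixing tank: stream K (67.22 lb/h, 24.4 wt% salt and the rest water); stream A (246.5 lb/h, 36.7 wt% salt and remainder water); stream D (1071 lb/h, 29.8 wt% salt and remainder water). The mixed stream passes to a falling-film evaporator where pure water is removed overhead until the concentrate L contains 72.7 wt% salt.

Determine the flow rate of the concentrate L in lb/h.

salt entering = 67.22×0.244 + 246.5×0.367 + 1071×0.298 = 426.03 lb/h.
All salt reports to L, so L = 426.03/0.727 = 586 lb/h.

586 lb/h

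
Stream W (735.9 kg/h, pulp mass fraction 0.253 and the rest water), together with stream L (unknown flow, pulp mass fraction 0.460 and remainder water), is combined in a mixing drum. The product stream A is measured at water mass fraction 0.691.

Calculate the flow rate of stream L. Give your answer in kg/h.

Let L be the unknown flow. Total out = 735.9 + L.
water balance: 549.72 + 0.540·L = 0.691·(735.9 + L)
(0.540 − 0.691)·L = 0.691×735.9 − 549.72 = -41.21
L = -41.21 / -0.151 = 272.92 kg/h

272.9 kg/h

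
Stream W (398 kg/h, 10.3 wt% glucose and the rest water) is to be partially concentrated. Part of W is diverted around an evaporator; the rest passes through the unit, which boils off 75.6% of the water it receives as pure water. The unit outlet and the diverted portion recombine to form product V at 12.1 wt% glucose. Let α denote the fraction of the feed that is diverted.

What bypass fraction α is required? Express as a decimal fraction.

All 398×0.103 = 40.994 kg/h of glucose reaches V, so V = 40.994/0.121 = 338.79 kg/h and vapour = 59.207 kg/h.
The evaporator receives (1−α)·398 of feed at 0.897 water and removes 0.756 of that water:
0.756×0.897×(1−α)×398 = 59.207
(1−α) = 59.207/269.9 = 0.2194;  α = 0.7806.

0.781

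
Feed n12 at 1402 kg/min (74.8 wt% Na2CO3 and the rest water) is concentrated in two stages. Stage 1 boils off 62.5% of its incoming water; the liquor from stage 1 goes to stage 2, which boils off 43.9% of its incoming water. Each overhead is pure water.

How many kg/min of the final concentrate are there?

1123 kg/min

water in feed = 1402×0.252 = 353.3 kg/min.
After stage 1: water left = (1−0.625)×353.3 = 132.49; stream total = 1181.2 kg/min.
After stage 2: water left = (1−0.439)×132.49 = 74.326; final concentrate = 1123 kg/min.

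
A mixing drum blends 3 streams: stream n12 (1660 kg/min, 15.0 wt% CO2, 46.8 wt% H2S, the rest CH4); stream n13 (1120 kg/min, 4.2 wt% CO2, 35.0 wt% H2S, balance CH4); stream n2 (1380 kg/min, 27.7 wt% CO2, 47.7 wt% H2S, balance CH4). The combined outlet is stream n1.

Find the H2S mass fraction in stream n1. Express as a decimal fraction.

0.439

Total flow out = 1660 + 1120 + 1380 = 4160 kg/min.
H2S in = 1660×0.468 + 1120×0.350 + 1380×0.477 = 1827.1 kg/min.
H2S mass fraction in n1 = 1827.1/4160 = 0.439.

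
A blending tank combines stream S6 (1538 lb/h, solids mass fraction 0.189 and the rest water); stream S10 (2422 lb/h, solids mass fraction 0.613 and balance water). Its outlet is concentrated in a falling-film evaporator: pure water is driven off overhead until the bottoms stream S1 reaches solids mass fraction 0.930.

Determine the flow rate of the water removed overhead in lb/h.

2051 lb/h

solids entering = 1538×0.189 + 2422×0.613 = 1775.4 lb/h.
All solids reports to S1, so S1 = 1775.4/0.930 = 1909 lb/h.
Total feed = 3960 lb/h; overhead = 3960 − 1909 = 2051 lb/h.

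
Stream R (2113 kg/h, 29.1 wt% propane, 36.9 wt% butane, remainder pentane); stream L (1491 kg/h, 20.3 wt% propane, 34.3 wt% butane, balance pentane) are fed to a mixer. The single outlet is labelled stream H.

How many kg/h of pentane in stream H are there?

1395 kg/h

pentane out = pentane in = 2113×0.340 + 1491×0.454 = 1395.3 kg/h.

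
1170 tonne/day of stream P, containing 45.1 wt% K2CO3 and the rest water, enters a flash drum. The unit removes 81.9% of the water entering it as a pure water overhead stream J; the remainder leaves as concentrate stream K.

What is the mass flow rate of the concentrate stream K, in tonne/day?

water entering = 1170×0.549 = 642.33 tonne/day; overhead removed = 0.819×642.33 = 526.07 tonne/day.
Concentrate = 1170 − 526.07 = 643.93 tonne/day.

643.9 tonne/day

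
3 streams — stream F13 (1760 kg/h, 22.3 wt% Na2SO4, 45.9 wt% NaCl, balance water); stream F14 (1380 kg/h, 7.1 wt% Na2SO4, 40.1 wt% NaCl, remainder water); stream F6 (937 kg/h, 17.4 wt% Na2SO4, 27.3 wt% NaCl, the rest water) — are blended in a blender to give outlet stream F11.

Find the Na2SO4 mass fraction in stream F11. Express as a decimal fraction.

0.160

Total flow out = 1760 + 1380 + 937 = 4077 kg/h.
Na2SO4 in = 1760×0.223 + 1380×0.071 + 937×0.174 = 653.5 kg/h.
Na2SO4 mass fraction in F11 = 653.5/4077 = 0.160.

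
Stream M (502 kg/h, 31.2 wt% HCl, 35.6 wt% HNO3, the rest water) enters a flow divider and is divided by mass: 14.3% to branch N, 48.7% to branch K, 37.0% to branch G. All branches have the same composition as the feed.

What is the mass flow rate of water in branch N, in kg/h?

Branch N total = 0.143×502 = 71.786 kg/h.
water in N = 0.332×71.786 = 23.833 kg/h.

23.83 kg/h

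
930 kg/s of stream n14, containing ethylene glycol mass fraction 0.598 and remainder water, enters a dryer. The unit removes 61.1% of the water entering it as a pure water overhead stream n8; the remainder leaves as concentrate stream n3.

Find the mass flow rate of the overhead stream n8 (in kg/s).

228.4 kg/s

water entering = 930×0.402 = 373.86 kg/s; overhead removed = 0.611×373.86 = 228.43 kg/s.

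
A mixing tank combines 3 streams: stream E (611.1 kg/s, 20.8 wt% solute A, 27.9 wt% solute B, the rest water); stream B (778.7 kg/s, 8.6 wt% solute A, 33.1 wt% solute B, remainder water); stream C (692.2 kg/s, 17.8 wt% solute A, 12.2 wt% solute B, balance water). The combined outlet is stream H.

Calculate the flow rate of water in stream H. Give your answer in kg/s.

1252 kg/s

water out = water in = 611.1×0.513 + 778.7×0.583 + 692.2×0.700 = 1252 kg/s.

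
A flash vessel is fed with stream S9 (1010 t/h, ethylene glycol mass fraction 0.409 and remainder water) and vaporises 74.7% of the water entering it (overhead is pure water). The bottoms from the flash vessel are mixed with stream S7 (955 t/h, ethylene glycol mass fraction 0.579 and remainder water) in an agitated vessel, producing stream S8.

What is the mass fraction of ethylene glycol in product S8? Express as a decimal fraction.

Vapour removed = 0.747×0.591×1010 = 445.89 t/h; concentrate = 564.11 t/h.
ethylene glycol reaching the mixer = 413.09 (from concentrate) + 955×0.579 = 966.03 t/h.
Product flow = 564.11 + 955 = 1519.1 t/h; ethylene glycol fraction = 0.636.

0.636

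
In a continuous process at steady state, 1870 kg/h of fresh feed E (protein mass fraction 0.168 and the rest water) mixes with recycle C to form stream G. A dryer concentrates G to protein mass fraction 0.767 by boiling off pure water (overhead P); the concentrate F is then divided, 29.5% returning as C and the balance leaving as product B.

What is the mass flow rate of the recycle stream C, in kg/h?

171.4 kg/h

Overall protein balance (none leaves overhead): protein in fresh feed = protein in product, i.e. 1870×0.168 = (1−0.295)·F·0.767.
F = 314.16/(0.767×0.705) = 580.99 kg/h.
Recycle C = 0.295×580.99 = 171.39 kg/h.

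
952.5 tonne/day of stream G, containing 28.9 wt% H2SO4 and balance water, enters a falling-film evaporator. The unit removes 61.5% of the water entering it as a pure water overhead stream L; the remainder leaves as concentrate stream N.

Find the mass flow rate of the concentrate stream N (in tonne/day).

water entering = 952.5×0.711 = 677.23 tonne/day; overhead removed = 0.615×677.23 = 416.49 tonne/day.
Concentrate = 952.5 − 416.49 = 536.01 tonne/day.

536 tonne/day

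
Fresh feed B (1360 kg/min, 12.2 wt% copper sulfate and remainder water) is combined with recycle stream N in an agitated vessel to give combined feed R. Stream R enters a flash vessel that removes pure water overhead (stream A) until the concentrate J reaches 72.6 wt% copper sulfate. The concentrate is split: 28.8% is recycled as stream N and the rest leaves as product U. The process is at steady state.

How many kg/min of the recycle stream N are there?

Overall copper sulfate balance (none leaves overhead): copper sulfate in fresh feed = copper sulfate in product, i.e. 1360×0.122 = (1−0.288)·J·0.726.
J = 165.92/(0.726×0.712) = 320.98 kg/min.
Recycle N = 0.288×320.98 = 92.443 kg/min.

92.44 kg/min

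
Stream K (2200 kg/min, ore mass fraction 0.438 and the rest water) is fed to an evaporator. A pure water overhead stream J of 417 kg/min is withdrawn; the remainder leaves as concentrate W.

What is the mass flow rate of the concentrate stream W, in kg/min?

Concentrate = 2200 − 417 = 1783 kg/min.

1783 kg/min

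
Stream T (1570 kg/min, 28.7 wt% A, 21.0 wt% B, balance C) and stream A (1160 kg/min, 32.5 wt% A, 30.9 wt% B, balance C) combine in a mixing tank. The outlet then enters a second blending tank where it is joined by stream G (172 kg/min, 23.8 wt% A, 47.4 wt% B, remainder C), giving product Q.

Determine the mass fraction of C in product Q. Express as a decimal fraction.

Overall, product flow = 2902 kg/min.
C in = 1570×0.503 + 1160×0.366 + 172×0.288 = 1263.8 kg/min.
C fraction in Q = 0.435.

0.435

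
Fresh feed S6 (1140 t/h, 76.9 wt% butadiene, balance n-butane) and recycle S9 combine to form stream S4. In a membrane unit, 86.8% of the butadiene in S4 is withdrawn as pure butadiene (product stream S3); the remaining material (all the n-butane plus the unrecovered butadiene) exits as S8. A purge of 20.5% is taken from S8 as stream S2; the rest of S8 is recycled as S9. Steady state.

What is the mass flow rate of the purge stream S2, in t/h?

n-butane enters only via S6 and leaves only via the purge: 1140×0.231 = 0.205×(n-butane in S8), and the membrane unit passes all n-butane, so n-butane in S4 = n-butane in S8 = 1284.6 t/h.
butadiene in S4: m_A = 1140×0.769 + (1−0.205)·(1−0.868)·m_A, so m_A = 876.66/0.8951 = 979.44 t/h.
S8 = (1−0.868)×979.44 + 1284.6 = 1413.9 t/h.
Purge S2 = 0.205×1413.9 = 289.84 t/h.

289.8 t/h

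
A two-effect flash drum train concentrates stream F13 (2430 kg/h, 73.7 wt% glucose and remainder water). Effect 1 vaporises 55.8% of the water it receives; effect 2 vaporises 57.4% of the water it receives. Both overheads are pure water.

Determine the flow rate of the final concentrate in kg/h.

1911 kg/h

water in feed = 2430×0.263 = 639.09 kg/h.
After stage 1: water left = (1−0.558)×639.09 = 282.48; stream total = 2073.4 kg/h.
After stage 2: water left = (1−0.574)×282.48 = 120.34; final concentrate = 1911.2 kg/h.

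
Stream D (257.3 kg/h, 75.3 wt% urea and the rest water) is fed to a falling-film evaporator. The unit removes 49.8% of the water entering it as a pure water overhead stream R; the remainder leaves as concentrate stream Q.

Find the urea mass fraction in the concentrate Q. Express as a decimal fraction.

urea is not removed: 257.3×0.753 = 193.75 kg/h of urea enters Q.
water entering = 257.3×0.247 = 63.553 kg/h; overhead removed = 0.498×63.553 = 31.649 kg/h.
Concentrate = 257.3 − 31.649 = 225.65 kg/h.
Mass fraction = 193.75/225.65 = 0.859.

0.859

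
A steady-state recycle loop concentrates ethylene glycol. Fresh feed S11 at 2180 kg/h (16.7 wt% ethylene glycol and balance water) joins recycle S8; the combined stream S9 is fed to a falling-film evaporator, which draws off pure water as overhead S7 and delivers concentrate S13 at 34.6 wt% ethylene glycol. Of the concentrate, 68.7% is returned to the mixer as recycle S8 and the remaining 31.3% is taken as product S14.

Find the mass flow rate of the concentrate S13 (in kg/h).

Overall ethylene glycol balance (none leaves overhead): ethylene glycol in fresh feed = ethylene glycol in product, i.e. 2180×0.167 = (1−0.687)·S13·0.346.
S13 = 364.06/(0.346×0.313) = 3361.7 kg/h.

3362 kg/h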